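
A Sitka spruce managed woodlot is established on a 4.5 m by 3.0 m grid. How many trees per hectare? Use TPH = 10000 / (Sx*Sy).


Formula: TPH = 10000 m^2/ha / (spacing_x * spacing_y)
Area per tree = 4.5 m * 3.0 m = 13.5 m^2
TPH = 10000 / 13.5 = 741 trees/ha

741


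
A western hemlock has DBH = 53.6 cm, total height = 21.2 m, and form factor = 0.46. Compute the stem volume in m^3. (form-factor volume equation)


Formula: V = pi * (DBH/200)^2 * H * ff
Radius = DBH/200 = 53.6/200 = 0.268 m
Radius^2 = 0.268^2 = 0.071824 m^2
V = pi * 0.071824 * 21.2 * 0.46
V = 2.2 m^3

2.2


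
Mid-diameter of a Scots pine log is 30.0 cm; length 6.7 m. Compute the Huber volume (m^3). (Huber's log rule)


Huber: V = Am * L,  Am = pi*(Dm/200)^2
Am = pi*(30.0/200)^2 = 0.070686 m^2
V = 0.070686*6.7 = 0.4736 m^3

0.4736


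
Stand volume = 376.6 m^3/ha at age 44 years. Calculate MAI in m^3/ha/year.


Formula: MAI = Total Volume / Stand Age
MAI = 376.6 m^3/ha / 44 years
MAI = 8.56 m^3/ha/year

8.56


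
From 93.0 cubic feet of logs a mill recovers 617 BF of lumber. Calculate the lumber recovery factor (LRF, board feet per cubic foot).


Formula: LRF = Lumber Output (BF) / Log Input (ft^3)
LRF = 617 BF / 93.0 ft^3
LRF = 6.63 BF/ft^3

6.63


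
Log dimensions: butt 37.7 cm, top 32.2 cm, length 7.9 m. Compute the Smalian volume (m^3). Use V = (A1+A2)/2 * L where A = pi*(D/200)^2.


Smalian: V = (A1 + A2)/2 * L,  A = pi*(D/200)^2
A1 = pi*(37.7/200)^2 = 0.111628 m^2
A2 = pi*(32.2/200)^2 = 0.081433 m^2
V = (0.111628+0.081433)/2*7.9 = 0.7626 m^3

0.7626


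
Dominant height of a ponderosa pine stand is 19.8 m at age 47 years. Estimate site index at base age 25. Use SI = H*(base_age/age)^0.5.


Formula: SI = H_dom * (base_age / age)^0.5
Age ratio = 25 / 47 = 0.53191
sqrt(age_ratio) = 0.72932
SI = 19.8 * 0.72932 = 14.4 m

14.4


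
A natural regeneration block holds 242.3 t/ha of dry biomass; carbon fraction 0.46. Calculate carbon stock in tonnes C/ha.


Formula: Carbon Stock = Biomass * Carbon Fraction
C = 242.3 t/ha * 0.46
C = 111.5 t C/ha

111.5


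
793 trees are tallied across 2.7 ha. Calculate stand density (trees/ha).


Formula: Stand Density = N_trees / Area_ha
Density = 793 trees / 2.7 ha
Density = 294 trees/ha

294


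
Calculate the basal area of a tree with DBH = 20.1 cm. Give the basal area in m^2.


Formula: BA = pi * (DBH/2)^2 / 10000  (cm^2 to m^2)
Radius = DBH/2 = 20.1/2 = 10.05 cm
BA = pi * 10.05^2 / 10000
   = 317.3087 cm^2 / 10000
   = 0.0317 m^2

0.0317


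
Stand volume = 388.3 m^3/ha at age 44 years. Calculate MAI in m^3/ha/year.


Formula: MAI = Total Volume / Stand Age
MAI = 388.3 m^3/ha / 44 years
MAI = 8.83 m^3/ha/year

8.83


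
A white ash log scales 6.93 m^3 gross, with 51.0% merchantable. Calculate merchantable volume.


Formula: MV = V_total * (merchantable_pct / 100)
Merchantable fraction = 51.0% / 100 = 0.51
MV = 6.93 m^3 * 0.51 = 3.534 m^3

3.534


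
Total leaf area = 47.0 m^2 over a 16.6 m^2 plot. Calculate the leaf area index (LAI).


Formula: LAI = total leaf area / ground area  (dimensionless)
LAI = 47.0 m^2 / 16.6 m^2
LAI = 2.83

2.83


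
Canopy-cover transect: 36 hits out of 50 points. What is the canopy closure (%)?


Formula: Canopy closure = covered points / total points * 100
Closure = 36 / 50 * 100
Closure = 0.72 * 100 = 72.0%

72.0


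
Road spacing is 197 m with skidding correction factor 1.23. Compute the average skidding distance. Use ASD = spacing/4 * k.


Formula: ASD = (spacing / 4) * correction
Uncorrected distance = spacing / 4 = 197 / 4 = 49.25 m
ASD = 49.25 * 1.23 = 61 m

61


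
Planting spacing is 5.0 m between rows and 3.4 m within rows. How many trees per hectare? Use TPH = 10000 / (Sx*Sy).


Formula: TPH = 10000 m^2/ha / (spacing_x * spacing_y)
Area per tree = 5.0 m * 3.4 m = 17.0 m^2
TPH = 10000 / 17.0 = 588 trees/ha

588


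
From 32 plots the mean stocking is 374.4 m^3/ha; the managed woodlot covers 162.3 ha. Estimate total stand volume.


Formula: Total Volume = Mean Volume per ha * Total Area
Total Volume = 374.4 m^3/ha * 162.3 ha
Total Volume = 60765 m^3

60765


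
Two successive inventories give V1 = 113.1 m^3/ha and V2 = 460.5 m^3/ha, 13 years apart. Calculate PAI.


Formula: PAI = (V_T2 - V_T1) / (T2 - T1)
Volume increment = 460.5 - 113.1 = 347.4 m^3/ha
PAI = 347.4 / 13 = 26.72 m^3/ha/year

26.72


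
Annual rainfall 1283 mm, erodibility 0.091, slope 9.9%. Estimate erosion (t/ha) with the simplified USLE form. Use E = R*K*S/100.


Formula: E = R * K * S / 100  (simplified USLE)
R * K = 1283 * 0.091 = 116.753
E = 116.753 * 9.9 / 100 = 11.56 t/ha

11.56


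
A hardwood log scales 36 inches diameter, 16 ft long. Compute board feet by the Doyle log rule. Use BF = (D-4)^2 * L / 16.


Doyle: BF = (D - 4)^2 * L / 16
Adjusted diameter = 36 - 4 = 32 in
(D-4)^2 = 32^2 = 1024
BF = 1024 * 16 / 16 = 1024 BF

1024


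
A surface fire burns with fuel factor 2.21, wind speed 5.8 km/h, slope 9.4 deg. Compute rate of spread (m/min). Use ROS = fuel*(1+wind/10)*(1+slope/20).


Formula: ROS = fuel * (1 + wind/10) * (1 + slope/20)
Wind factor = 1 + 5.8/10 = 1.58
Slope factor = 1 + 9.4/20 = 1.47
ROS = 2.21 * 1.58 * 1.47 = 5.13 m/min

5.13


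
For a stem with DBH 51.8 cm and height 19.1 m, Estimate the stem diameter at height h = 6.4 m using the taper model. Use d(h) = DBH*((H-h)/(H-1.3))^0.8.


Taper: d(h) = DBH * ((H - h) / (H - 1.3))^0.8
Numerator = H - h = 19.1 - 6.4 = 12.7 m
Denominator = H - 1.3 = 19.1 - 1.3 = 17.8 m
Ratio = 12.7 / 17.8 = 0.71348
d = 51.8 * 0.71348^0.8 = 39.5 cm

39.5


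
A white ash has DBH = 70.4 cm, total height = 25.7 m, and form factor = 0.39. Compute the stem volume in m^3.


Formula: V = pi * (DBH/200)^2 * H * ff
Radius = DBH/200 = 70.4/200 = 0.352 m
Radius^2 = 0.352^2 = 0.123904 m^2
V = pi * 0.123904 * 25.7 * 0.39
V = 3.902 m^3

3.902


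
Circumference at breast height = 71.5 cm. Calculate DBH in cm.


Formula: DBH = C / pi
DBH = 71.5 / pi
pi = 3.14159...
DBH = 22.8 cm

22.8


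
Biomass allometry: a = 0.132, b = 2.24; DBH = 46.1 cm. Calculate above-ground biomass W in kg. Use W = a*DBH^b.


Formula: W = a * DBH^b  (allometric power law)
DBH^b = 46.1^2.24 = 5329.5443
W = 0.132 * 5329.5443 = 703.5 kg

703.5


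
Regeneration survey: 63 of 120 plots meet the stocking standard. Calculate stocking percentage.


Formula: Stocking % = stocked plots / total plots * 100
Stocking = 63 / 120 * 100
Stocking = 0.525 * 100 = 52.5%

52.5


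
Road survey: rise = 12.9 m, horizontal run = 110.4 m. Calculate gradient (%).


Formula: Gradient = rise / run * 100
Gradient = 12.9 / 110.4 * 100 = 11.7%

11.7


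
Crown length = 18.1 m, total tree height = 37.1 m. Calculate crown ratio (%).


Formula: Crown Ratio = (Crown Length / Total Height) * 100
CR = (18.1 m / 37.1 m) * 100
CR = 0.4879 * 100 = 48.8%

48.8


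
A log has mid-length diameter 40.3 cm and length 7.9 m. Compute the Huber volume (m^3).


Huber: V = Am * L,  Am = pi*(Dm/200)^2
Am = pi*(40.3/200)^2 = 0.127556 m^2
V = 0.127556*7.9 = 1.0077 m^3

1.0077


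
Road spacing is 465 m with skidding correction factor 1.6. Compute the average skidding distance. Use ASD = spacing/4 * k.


Formula: ASD = (spacing / 4) * correction
Uncorrected distance = spacing / 4 = 465 / 4 = 116.25 m
ASD = 116.25 * 1.6 = 186 m

186


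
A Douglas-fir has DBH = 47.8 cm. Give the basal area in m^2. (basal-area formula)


Formula: BA = pi * (DBH/2)^2 / 10000  (cm^2 to m^2)
Radius = DBH/2 = 47.8/2 = 23.9 cm
BA = pi * 23.9^2 / 10000
   = 1794.5091 cm^2 / 10000
   = 0.1795 m^2

0.1795


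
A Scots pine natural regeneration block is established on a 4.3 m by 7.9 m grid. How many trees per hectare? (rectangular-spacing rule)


Formula: TPH = 10000 m^2/ha / (spacing_x * spacing_y)
Area per tree = 4.3 m * 7.9 m = 33.97 m^2
TPH = 10000 / 33.97 = 294 trees/ha

294


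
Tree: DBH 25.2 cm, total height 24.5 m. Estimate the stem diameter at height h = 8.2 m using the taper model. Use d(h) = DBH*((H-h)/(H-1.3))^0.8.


Taper: d(h) = DBH * ((H - h) / (H - 1.3))^0.8
Numerator = H - h = 24.5 - 8.2 = 16.3 m
Denominator = H - 1.3 = 24.5 - 1.3 = 23.2 m
Ratio = 16.3 / 23.2 = 0.70259
d = 25.2 * 0.70259^0.8 = 19.0 cm

19.0


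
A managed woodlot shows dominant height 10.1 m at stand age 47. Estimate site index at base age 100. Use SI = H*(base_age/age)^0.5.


Formula: SI = H_dom * (base_age / age)^0.5
Age ratio = 100 / 47 = 2.12766
sqrt(age_ratio) = 1.45865
SI = 10.1 * 1.45865 = 14.7 m

14.7


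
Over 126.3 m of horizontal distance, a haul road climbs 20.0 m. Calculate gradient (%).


Formula: Gradient = rise / run * 100
Gradient = 20.0 / 126.3 * 100 = 15.8%

15.8


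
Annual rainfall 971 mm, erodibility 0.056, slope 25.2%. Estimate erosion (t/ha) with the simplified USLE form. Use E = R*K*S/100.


Formula: E = R * K * S / 100  (simplified USLE)
R * K = 971 * 0.056 = 54.376
E = 54.376 * 25.2 / 100 = 13.7 t/ha

13.7


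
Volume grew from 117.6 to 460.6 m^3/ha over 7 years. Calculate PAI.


Formula: PAI = (V_T2 - V_T1) / (T2 - T1)
Volume increment = 460.6 - 117.6 = 343.0 m^3/ha
PAI = 343.0 / 7 = 49.0 m^3/ha/year

49.0


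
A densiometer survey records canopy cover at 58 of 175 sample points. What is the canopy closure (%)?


Formula: Canopy closure = covered points / total points * 100
Closure = 58 / 175 * 100
Closure = 0.3314 * 100 = 33.1%

33.1


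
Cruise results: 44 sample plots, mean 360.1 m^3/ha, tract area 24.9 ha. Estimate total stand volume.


Formula: Total Volume = Mean Volume per ha * Total Area
Total Volume = 360.1 m^3/ha * 24.9 ha
Total Volume = 8966 m^3

8966


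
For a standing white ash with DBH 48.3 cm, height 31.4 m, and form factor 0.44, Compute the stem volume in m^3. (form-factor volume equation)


Formula: V = pi * (DBH/200)^2 * H * ff
Radius = DBH/200 = 48.3/200 = 0.2415 m
Radius^2 = 0.2415^2 = 0.05832225 m^2
V = pi * 0.05832225 * 31.4 * 0.44
V = 2.531 m^3

2.531


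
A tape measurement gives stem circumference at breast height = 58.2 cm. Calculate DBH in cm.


Formula: DBH = C / pi
DBH = 58.2 / pi
pi = 3.14159...
DBH = 18.5 cm

18.5


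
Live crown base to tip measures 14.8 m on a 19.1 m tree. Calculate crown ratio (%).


Formula: Crown Ratio = (Crown Length / Total Height) * 100
CR = (14.8 m / 19.1 m) * 100
CR = 0.7749 * 100 = 77.5%

77.5


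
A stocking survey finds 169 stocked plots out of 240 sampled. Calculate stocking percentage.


Formula: Stocking % = stocked plots / total plots * 100
Stocking = 169 / 240 * 100
Stocking = 0.7042 * 100 = 70.4%

70.4


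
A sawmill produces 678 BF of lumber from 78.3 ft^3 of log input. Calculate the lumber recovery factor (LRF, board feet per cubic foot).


Formula: LRF = Lumber Output (BF) / Log Input (ft^3)
LRF = 678 BF / 78.3 ft^3
LRF = 8.66 BF/ft^3

8.66


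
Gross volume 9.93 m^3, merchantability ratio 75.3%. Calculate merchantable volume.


Formula: MV = V_total * (merchantable_pct / 100)
Merchantable fraction = 75.3% / 100 = 0.753
MV = 9.93 m^3 * 0.753 = 7.477 m^3

7.477


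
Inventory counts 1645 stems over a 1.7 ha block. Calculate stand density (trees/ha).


Formula: Stand Density = N_trees / Area_ha
Density = 1645 trees / 1.7 ha
Density = 968 trees/ha

968


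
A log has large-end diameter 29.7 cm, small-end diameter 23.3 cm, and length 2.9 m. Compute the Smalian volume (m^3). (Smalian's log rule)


Smalian: V = (A1 + A2)/2 * L,  A = pi*(D/200)^2
A1 = pi*(29.7/200)^2 = 0.069279 m^2
A2 = pi*(23.3/200)^2 = 0.042638 m^2
V = (0.069279+0.042638)/2*2.9 = 0.1623 m^3

0.1623


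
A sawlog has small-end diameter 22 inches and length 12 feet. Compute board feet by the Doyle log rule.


Doyle: BF = (D - 4)^2 * L / 16
Adjusted diameter = 22 - 4 = 18 in
(D-4)^2 = 18^2 = 324
BF = 324 * 12 / 16 = 243 BF

243


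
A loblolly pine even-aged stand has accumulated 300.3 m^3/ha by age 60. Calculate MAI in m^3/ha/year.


Formula: MAI = Total Volume / Stand Age
MAI = 300.3 m^3/ha / 60 years
MAI = 5.01 m^3/ha/year

5.01


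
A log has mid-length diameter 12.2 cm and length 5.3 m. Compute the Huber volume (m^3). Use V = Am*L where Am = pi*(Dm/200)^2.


Huber: V = Am * L,  Am = pi*(Dm/200)^2
Am = pi*(12.2/200)^2 = 0.01169 m^2
V = 0.01169*5.3 = 0.062 m^3

0.062


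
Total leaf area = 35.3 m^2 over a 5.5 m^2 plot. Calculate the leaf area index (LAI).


Formula: LAI = total leaf area / ground area  (dimensionless)
LAI = 35.3 m^2 / 5.5 m^2
LAI = 6.42

6.42


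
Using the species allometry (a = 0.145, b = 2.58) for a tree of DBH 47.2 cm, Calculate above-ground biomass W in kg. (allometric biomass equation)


Formula: W = a * DBH^b  (allometric power law)
DBH^b = 47.2^2.58 = 20833.8895
W = 0.145 * 20833.8895 = 3020.9 kg

3020.9


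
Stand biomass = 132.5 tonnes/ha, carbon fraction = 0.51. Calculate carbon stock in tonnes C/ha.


Formula: Carbon Stock = Biomass * Carbon Fraction
C = 132.5 t/ha * 0.51
C = 67.6 t C/ha

67.6


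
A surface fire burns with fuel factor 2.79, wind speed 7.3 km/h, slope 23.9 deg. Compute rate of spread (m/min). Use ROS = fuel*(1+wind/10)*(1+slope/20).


Formula: ROS = fuel * (1 + wind/10) * (1 + slope/20)
Wind factor = 1 + 7.3/10 = 1.73
Slope factor = 1 + 23.9/20 = 2.195
ROS = 2.79 * 1.73 * 2.195 = 10.59 m/min

10.59


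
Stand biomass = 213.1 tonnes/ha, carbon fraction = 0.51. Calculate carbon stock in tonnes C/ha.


Formula: Carbon Stock = Biomass * Carbon Fraction
C = 213.1 t/ha * 0.51
C = 108.7 t C/ha

108.7


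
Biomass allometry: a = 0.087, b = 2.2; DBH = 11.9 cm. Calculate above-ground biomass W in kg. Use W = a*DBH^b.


Formula: W = a * DBH^b  (allometric power law)
DBH^b = 11.9^2.2 = 232.3824
W = 0.087 * 232.3824 = 20.2 kg

20.2


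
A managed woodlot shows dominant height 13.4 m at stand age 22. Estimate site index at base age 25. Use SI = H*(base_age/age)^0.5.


Formula: SI = H_dom * (base_age / age)^0.5
Age ratio = 25 / 22 = 1.13636
sqrt(age_ratio) = 1.066
SI = 13.4 * 1.066 = 14.3 m

14.3


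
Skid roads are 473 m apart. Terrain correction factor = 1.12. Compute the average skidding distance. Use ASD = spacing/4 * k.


Formula: ASD = (spacing / 4) * correction
Uncorrected distance = spacing / 4 = 473 / 4 = 118.25 m
ASD = 118.25 * 1.12 = 132 m

132


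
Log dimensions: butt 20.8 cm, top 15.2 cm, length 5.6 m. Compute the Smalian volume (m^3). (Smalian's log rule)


Smalian: V = (A1 + A2)/2 * L,  A = pi*(D/200)^2
A1 = pi*(20.8/200)^2 = 0.033979 m^2
A2 = pi*(15.2/200)^2 = 0.018146 m^2
V = (0.033979+0.018146)/2*5.6 = 0.146 m^3

0.146


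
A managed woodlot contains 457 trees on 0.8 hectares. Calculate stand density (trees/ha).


Formula: Stand Density = N_trees / Area_ha
Density = 457 trees / 0.8 ha
Density = 571 trees/ha

571


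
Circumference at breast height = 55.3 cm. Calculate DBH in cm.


Formula: DBH = C / pi
DBH = 55.3 / pi
pi = 3.14159...
DBH = 17.6 cm

17.6


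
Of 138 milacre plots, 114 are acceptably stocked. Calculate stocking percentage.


Formula: Stocking % = stocked plots / total plots * 100
Stocking = 114 / 138 * 100
Stocking = 0.8261 * 100 = 82.6%

82.6


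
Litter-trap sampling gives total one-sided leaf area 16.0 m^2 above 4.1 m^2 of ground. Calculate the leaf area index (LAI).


Formula: LAI = total leaf area / ground area  (dimensionless)
LAI = 16.0 m^2 / 4.1 m^2
LAI = 3.9

3.9


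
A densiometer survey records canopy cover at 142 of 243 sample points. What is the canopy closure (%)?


Formula: Canopy closure = covered points / total points * 100
Closure = 142 / 243 * 100
Closure = 0.5844 * 100 = 58.4%

58.4


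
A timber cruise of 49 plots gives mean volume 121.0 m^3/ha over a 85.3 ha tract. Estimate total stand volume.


Formula: Total Volume = Mean Volume per ha * Total Area
Total Volume = 121.0 m^3/ha * 85.3 ha
Total Volume = 10321 m^3

10321


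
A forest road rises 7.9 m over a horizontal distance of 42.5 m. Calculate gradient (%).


Formula: Gradient = rise / run * 100
Gradient = 7.9 / 42.5 * 100 = 18.6%

18.6


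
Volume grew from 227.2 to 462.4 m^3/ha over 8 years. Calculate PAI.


Formula: PAI = (V_T2 - V_T1) / (T2 - T1)
Volume increment = 462.4 - 227.2 = 235.2 m^3/ha
PAI = 235.2 / 8 = 29.4 m^3/ha/year

29.4


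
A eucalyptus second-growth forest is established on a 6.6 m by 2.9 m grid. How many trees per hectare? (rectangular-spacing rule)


Formula: TPH = 10000 m^2/ha / (spacing_x * spacing_y)
Area per tree = 6.6 m * 2.9 m = 19.14 m^2
TPH = 10000 / 19.14 = 522 trees/ha

522


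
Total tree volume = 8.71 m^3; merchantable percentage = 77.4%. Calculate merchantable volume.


Formula: MV = V_total * (merchantable_pct / 100)
Merchantable fraction = 77.4% / 100 = 0.774
MV = 8.71 m^3 * 0.774 = 6.742 m^3

6.742


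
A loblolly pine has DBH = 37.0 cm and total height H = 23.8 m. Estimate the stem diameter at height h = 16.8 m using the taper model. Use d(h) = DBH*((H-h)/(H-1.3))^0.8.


Taper: d(h) = DBH * ((H - h) / (H - 1.3))^0.8
Numerator = H - h = 23.8 - 16.8 = 7.0 m
Denominator = H - 1.3 = 23.8 - 1.3 = 22.5 m
Ratio = 7.0 / 22.5 = 0.31111
d = 37.0 * 0.31111^0.8 = 14.5 cm

14.5


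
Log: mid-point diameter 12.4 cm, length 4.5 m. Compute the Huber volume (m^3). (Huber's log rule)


Huber: V = Am * L,  Am = pi*(Dm/200)^2
Am = pi*(12.4/200)^2 = 0.012076 m^2
V = 0.012076*4.5 = 0.0543 m^3

0.0543


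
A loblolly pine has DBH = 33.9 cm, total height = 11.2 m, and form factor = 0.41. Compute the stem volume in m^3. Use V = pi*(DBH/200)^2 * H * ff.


Formula: V = pi * (DBH/200)^2 * H * ff
Radius = DBH/200 = 33.9/200 = 0.1695 m
Radius^2 = 0.1695^2 = 0.02873025 m^2
V = pi * 0.02873025 * 11.2 * 0.41
V = 0.414 m^3

0.414


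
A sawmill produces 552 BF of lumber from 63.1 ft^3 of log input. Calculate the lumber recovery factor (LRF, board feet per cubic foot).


Formula: LRF = Lumber Output (BF) / Log Input (ft^3)
LRF = 552 BF / 63.1 ft^3
LRF = 8.75 BF/ft^3

8.75


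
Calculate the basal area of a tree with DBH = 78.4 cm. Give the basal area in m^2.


Formula: BA = pi * (DBH/2)^2 / 10000  (cm^2 to m^2)
Radius = DBH/2 = 78.4/2 = 39.2 cm
BA = pi * 39.2^2 / 10000
   = 4827.4969 cm^2 / 10000
   = 0.4827 m^2

0.4827


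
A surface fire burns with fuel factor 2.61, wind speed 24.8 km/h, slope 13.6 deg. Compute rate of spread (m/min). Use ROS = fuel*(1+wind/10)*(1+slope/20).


Formula: ROS = fuel * (1 + wind/10) * (1 + slope/20)
Wind factor = 1 + 24.8/10 = 3.48
Slope factor = 1 + 13.6/20 = 1.68
ROS = 2.61 * 3.48 * 1.68 = 15.26 m/min

15.26


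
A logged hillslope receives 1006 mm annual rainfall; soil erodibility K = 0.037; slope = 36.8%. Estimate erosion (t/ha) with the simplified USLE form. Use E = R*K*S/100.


Formula: E = R * K * S / 100  (simplified USLE)
R * K = 1006 * 0.037 = 37.222
E = 37.222 * 36.8 / 100 = 13.7 t/ha

13.7


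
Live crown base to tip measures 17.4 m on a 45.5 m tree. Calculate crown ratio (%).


Formula: Crown Ratio = (Crown Length / Total Height) * 100
CR = (17.4 m / 45.5 m) * 100
CR = 0.3824 * 100 = 38.2%

38.2


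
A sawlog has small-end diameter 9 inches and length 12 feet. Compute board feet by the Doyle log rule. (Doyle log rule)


Doyle: BF = (D - 4)^2 * L / 16
Adjusted diameter = 9 - 4 = 5 in
(D-4)^2 = 5^2 = 25
BF = 25 * 12 / 16 = 19 BF

19


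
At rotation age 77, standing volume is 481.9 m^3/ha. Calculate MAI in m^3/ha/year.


Formula: MAI = Total Volume / Stand Age
MAI = 481.9 m^3/ha / 77 years
MAI = 6.26 m^3/ha/year

6.26


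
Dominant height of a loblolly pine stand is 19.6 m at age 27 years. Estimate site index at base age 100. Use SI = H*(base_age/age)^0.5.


Formula: SI = H_dom * (base_age / age)^0.5
Age ratio = 100 / 27 = 3.7037
sqrt(age_ratio) = 1.9245
SI = 19.6 * 1.9245 = 37.7 m

37.7


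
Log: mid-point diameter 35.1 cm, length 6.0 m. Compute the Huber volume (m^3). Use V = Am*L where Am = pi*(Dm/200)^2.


Huber: V = Am * L,  Am = pi*(Dm/200)^2
Am = pi*(35.1/200)^2 = 0.096762 m^2
V = 0.096762*6.0 = 0.5806 m^3

0.5806


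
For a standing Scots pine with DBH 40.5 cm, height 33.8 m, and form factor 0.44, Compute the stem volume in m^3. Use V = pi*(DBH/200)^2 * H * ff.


Formula: V = pi * (DBH/200)^2 * H * ff
Radius = DBH/200 = 40.5/200 = 0.2025 m
Radius^2 = 0.2025^2 = 0.04100625 m^2
V = pi * 0.04100625 * 33.8 * 0.44
V = 1.916 m^3

1.916


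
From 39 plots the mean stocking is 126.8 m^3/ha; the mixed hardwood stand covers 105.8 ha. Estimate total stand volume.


Formula: Total Volume = Mean Volume per ha * Total Area
Total Volume = 126.8 m^3/ha * 105.8 ha
Total Volume = 13415 m^3

13415


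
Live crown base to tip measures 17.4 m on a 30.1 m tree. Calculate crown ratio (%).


Formula: Crown Ratio = (Crown Length / Total Height) * 100
CR = (17.4 m / 30.1 m) * 100
CR = 0.5781 * 100 = 57.8%

57.8


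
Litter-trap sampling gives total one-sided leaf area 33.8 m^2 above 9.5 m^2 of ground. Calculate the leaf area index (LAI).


Formula: LAI = total leaf area / ground area  (dimensionless)
LAI = 33.8 m^2 / 9.5 m^2
LAI = 3.56

3.56


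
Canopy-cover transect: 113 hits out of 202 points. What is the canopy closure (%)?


Formula: Canopy closure = covered points / total points * 100
Closure = 113 / 202 * 100
Closure = 0.5594 * 100 = 55.9%

55.9


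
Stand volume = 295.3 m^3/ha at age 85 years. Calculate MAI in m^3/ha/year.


Formula: MAI = Total Volume / Stand Age
MAI = 295.3 m^3/ha / 85 years
MAI = 3.47 m^3/ha/year

3.47


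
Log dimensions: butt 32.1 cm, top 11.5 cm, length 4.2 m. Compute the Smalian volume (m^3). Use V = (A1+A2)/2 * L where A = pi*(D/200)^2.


Smalian: V = (A1 + A2)/2 * L,  A = pi*(D/200)^2
A1 = pi*(32.1/200)^2 = 0.080928 m^2
A2 = pi*(11.5/200)^2 = 0.010387 m^2
V = (0.080928+0.010387)/2*4.2 = 0.1918 m^3

0.1918


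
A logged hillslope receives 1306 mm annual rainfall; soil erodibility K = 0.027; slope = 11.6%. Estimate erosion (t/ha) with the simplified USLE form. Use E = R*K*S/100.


Formula: E = R * K * S / 100  (simplified USLE)
R * K = 1306 * 0.027 = 35.262
E = 35.262 * 11.6 / 100 = 4.09 t/ha

4.09


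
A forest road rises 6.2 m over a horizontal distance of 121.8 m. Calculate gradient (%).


Formula: Gradient = rise / run * 100
Gradient = 6.2 / 121.8 * 100 = 5.1%

5.1


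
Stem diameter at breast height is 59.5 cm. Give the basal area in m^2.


Formula: BA = pi * (DBH/2)^2 / 10000  (cm^2 to m^2)
Radius = DBH/2 = 59.5/2 = 29.75 cm
BA = pi * 29.75^2 / 10000
   = 2780.5058 cm^2 / 10000
   = 0.2781 m^2

0.2781


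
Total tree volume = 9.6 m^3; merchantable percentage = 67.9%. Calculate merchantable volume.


Formula: MV = V_total * (merchantable_pct / 100)
Merchantable fraction = 67.9% / 100 = 0.679
MV = 9.6 m^3 * 0.679 = 6.518 m^3

6.518


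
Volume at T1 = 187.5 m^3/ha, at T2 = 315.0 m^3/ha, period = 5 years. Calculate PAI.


Formula: PAI = (V_T2 - V_T1) / (T2 - T1)
Volume increment = 315.0 - 187.5 = 127.5 m^3/ha
PAI = 127.5 / 5 = 25.5 m^3/ha/year

25.5


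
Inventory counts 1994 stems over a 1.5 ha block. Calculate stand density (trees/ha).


Formula: Stand Density = N_trees / Area_ha
Density = 1994 trees / 1.5 ha
Density = 1329 trees/ha

1329


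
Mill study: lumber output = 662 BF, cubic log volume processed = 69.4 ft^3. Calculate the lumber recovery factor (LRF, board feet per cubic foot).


Formula: LRF = Lumber Output (BF) / Log Input (ft^3)
LRF = 662 BF / 69.4 ft^3
LRF = 9.54 BF/ft^3

9.54


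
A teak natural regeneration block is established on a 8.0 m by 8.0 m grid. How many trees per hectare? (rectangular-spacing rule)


Formula: TPH = 10000 m^2/ha / (spacing_x * spacing_y)
Area per tree = 8.0 m * 8.0 m = 64.0 m^2
TPH = 10000 / 64.0 = 156 trees/ha

156


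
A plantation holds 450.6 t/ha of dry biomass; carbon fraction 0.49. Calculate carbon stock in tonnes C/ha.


Formula: Carbon Stock = Biomass * Carbon Fraction
C = 450.6 t/ha * 0.49
C = 220.8 t C/ha

220.8


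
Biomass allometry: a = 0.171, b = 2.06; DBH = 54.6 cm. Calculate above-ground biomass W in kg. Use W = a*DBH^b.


Formula: W = a * DBH^b  (allometric power law)
DBH^b = 54.6^2.06 = 3789.8048
W = 0.171 * 3789.8048 = 648.1 kg

648.1


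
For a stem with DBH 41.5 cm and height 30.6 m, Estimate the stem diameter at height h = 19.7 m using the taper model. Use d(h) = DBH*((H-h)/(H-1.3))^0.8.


Taper: d(h) = DBH * ((H - h) / (H - 1.3))^0.8
Numerator = H - h = 30.6 - 19.7 = 10.9 m
Denominator = H - 1.3 = 30.6 - 1.3 = 29.3 m
Ratio = 10.9 / 29.3 = 0.37201
d = 41.5 * 0.37201^0.8 = 18.8 cm

18.8


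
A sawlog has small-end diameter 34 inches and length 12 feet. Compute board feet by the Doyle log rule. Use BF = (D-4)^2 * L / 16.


Doyle: BF = (D - 4)^2 * L / 16
Adjusted diameter = 34 - 4 = 30 in
(D-4)^2 = 30^2 = 900
BF = 900 * 12 / 16 = 675 BF

675


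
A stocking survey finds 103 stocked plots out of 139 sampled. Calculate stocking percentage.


Formula: Stocking % = stocked plots / total plots * 100
Stocking = 103 / 139 * 100
Stocking = 0.741 * 100 = 74.1%

74.1


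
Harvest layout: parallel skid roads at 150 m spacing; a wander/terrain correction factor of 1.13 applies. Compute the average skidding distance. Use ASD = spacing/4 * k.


Formula: ASD = (spacing / 4) * correction
Uncorrected distance = spacing / 4 = 150 / 4 = 37.5 m
ASD = 37.5 * 1.13 = 42 m

42


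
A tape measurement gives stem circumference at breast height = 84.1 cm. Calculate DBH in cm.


Formula: DBH = C / pi
DBH = 84.1 / pi
pi = 3.14159...
DBH = 26.8 cm

26.8


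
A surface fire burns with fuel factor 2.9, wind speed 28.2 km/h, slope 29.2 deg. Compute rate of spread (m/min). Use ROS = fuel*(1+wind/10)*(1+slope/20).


Formula: ROS = fuel * (1 + wind/10) * (1 + slope/20)
Wind factor = 1 + 28.2/10 = 3.82
Slope factor = 1 + 29.2/20 = 2.46
ROS = 2.9 * 3.82 * 2.46 = 27.25 m/min

27.25


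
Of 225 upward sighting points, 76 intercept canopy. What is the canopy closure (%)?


Formula: Canopy closure = covered points / total points * 100
Closure = 76 / 225 * 100
Closure = 0.3378 * 100 = 33.8%

33.8


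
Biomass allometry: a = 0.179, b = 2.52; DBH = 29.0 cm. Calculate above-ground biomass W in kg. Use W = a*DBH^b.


Formula: W = a * DBH^b  (allometric power law)
DBH^b = 29.0^2.52 = 4844.433
W = 0.179 * 4844.433 = 867.2 kg

867.2


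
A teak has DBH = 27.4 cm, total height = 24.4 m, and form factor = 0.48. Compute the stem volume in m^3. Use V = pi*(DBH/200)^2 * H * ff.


Formula: V = pi * (DBH/200)^2 * H * ff
Radius = DBH/200 = 27.4/200 = 0.137 m
Radius^2 = 0.137^2 = 0.018769 m^2
V = pi * 0.018769 * 24.4 * 0.48
V = 0.691 m^3

0.691


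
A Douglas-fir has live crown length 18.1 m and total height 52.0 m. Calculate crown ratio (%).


Formula: Crown Ratio = (Crown Length / Total Height) * 100
CR = (18.1 m / 52.0 m) * 100
CR = 0.3481 * 100 = 34.8%

34.8


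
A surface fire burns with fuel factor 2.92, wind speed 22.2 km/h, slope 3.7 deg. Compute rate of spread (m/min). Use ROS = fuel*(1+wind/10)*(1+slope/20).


Formula: ROS = fuel * (1 + wind/10) * (1 + slope/20)
Wind factor = 1 + 22.2/10 = 3.22
Slope factor = 1 + 3.7/20 = 1.185
ROS = 2.92 * 3.22 * 1.185 = 11.14 m/min

11.14


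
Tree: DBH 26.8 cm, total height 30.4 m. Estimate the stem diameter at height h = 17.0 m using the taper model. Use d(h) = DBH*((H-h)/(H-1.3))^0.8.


Taper: d(h) = DBH * ((H - h) / (H - 1.3))^0.8
Numerator = H - h = 30.4 - 17.0 = 13.4 m
Denominator = H - 1.3 = 30.4 - 1.3 = 29.1 m
Ratio = 13.4 / 29.1 = 0.46048
d = 26.8 * 0.46048^0.8 = 14.4 cm

14.4


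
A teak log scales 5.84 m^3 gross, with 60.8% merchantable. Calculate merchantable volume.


Formula: MV = V_total * (merchantable_pct / 100)
Merchantable fraction = 60.8% / 100 = 0.608
MV = 5.84 m^3 * 0.608 = 3.551 m^3

3.551


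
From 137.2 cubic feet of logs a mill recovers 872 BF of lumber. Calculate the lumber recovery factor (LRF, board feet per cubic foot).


Formula: LRF = Lumber Output (BF) / Log Input (ft^3)
LRF = 872 BF / 137.2 ft^3
LRF = 6.36 BF/ft^3

6.36


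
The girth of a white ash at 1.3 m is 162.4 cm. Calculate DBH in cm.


Formula: DBH = C / pi
DBH = 162.4 / pi
pi = 3.14159...
DBH = 51.7 cm

51.7


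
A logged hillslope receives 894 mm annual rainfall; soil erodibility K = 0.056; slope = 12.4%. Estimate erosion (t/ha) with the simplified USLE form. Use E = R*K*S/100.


Formula: E = R * K * S / 100  (simplified USLE)
R * K = 894 * 0.056 = 50.064
E = 50.064 * 12.4 / 100 = 6.21 t/ha

6.21


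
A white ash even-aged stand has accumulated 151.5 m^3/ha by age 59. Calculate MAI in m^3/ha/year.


Formula: MAI = Total Volume / Stand Age
MAI = 151.5 m^3/ha / 59 years
MAI = 2.57 m^3/ha/year

2.57


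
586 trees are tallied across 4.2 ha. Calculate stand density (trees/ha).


Formula: Stand Density = N_trees / Area_ha
Density = 586 trees / 4.2 ha
Density = 140 trees/ha

140


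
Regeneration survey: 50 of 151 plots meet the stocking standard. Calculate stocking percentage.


Formula: Stocking % = stocked plots / total plots * 100
Stocking = 50 / 151 * 100
Stocking = 0.3311 * 100 = 33.1%

33.1


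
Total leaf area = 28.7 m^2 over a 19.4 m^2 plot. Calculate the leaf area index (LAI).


Formula: LAI = total leaf area / ground area  (dimensionless)
LAI = 28.7 m^2 / 19.4 m^2
LAI = 1.48

1.48


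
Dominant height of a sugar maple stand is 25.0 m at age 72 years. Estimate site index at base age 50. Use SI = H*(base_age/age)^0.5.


Formula: SI = H_dom * (base_age / age)^0.5
Age ratio = 50 / 72 = 0.69444
sqrt(age_ratio) = 0.83333
SI = 25.0 * 0.83333 = 20.8 m

20.8


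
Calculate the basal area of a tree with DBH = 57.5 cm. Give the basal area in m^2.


Formula: BA = pi * (DBH/2)^2 / 10000  (cm^2 to m^2)
Radius = DBH/2 = 57.5/2 = 28.75 cm
BA = pi * 28.75^2 / 10000
   = 2596.7227 cm^2 / 10000
   = 0.2597 m^2

0.2597


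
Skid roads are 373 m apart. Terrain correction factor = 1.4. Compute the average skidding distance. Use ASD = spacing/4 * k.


Formula: ASD = (spacing / 4) * correction
Uncorrected distance = spacing / 4 = 373 / 4 = 93.25 m
ASD = 93.25 * 1.4 = 131 m

131


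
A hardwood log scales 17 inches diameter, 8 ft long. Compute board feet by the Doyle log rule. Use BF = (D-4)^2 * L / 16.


Doyle: BF = (D - 4)^2 * L / 16
Adjusted diameter = 17 - 4 = 13 in
(D-4)^2 = 13^2 = 169
BF = 169 * 8 / 16 = 85 BF

85


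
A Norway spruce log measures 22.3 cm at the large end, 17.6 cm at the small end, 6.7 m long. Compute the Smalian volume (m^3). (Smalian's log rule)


Smalian: V = (A1 + A2)/2 * L,  A = pi*(D/200)^2
A1 = pi*(22.3/200)^2 = 0.039057 m^2
A2 = pi*(17.6/200)^2 = 0.024328 m^2
V = (0.039057+0.024328)/2*6.7 = 0.2123 m^3

0.2123


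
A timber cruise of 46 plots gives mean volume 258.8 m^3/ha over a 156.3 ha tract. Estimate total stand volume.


Formula: Total Volume = Mean Volume per ha * Total Area
Total Volume = 258.8 m^3/ha * 156.3 ha
Total Volume = 40450 m^3

40450


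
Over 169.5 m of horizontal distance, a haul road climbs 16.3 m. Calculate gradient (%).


Formula: Gradient = rise / run * 100
Gradient = 16.3 / 169.5 * 100 = 9.6%

9.6


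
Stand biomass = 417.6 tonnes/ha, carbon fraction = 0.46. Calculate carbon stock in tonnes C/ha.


Formula: Carbon Stock = Biomass * Carbon Fraction
C = 417.6 t/ha * 0.46
C = 192.1 t C/ha

192.1


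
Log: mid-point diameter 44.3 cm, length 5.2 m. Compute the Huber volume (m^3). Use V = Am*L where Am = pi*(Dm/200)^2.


Huber: V = Am * L,  Am = pi*(Dm/200)^2
Am = pi*(44.3/200)^2 = 0.154134 m^2
V = 0.154134*5.2 = 0.8015 m^3

0.8015


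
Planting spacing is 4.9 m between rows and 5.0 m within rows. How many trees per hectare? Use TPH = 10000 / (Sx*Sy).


Formula: TPH = 10000 m^2/ha / (spacing_x * spacing_y)
Area per tree = 4.9 m * 5.0 m = 24.5 m^2
TPH = 10000 / 24.5 = 408 trees/ha

408


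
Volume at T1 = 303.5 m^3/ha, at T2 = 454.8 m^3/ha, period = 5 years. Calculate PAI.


Formula: PAI = (V_T2 - V_T1) / (T2 - T1)
Volume increment = 454.8 - 303.5 = 151.3 m^3/ha
PAI = 151.3 / 5 = 30.26 m^3/ha/year

30.26


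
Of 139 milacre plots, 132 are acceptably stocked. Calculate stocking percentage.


Formula: Stocking % = stocked plots / total plots * 100
Stocking = 132 / 139 * 100
Stocking = 0.9496 * 100 = 95.0%

95.0


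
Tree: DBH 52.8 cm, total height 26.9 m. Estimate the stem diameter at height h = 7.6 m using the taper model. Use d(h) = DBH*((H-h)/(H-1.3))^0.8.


Taper: d(h) = DBH * ((H - h) / (H - 1.3))^0.8
Numerator = H - h = 26.9 - 7.6 = 19.3 m
Denominator = H - 1.3 = 26.9 - 1.3 = 25.6 m
Ratio = 19.3 / 25.6 = 0.75391
d = 52.8 * 0.75391^0.8 = 42.1 cm

42.1


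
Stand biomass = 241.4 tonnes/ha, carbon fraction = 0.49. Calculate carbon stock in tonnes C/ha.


Formula: Carbon Stock = Biomass * Carbon Fraction
C = 241.4 t/ha * 0.49
C = 118.3 t C/ha

118.3


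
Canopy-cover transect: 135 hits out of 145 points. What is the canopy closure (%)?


Formula: Canopy closure = covered points / total points * 100
Closure = 135 / 145 * 100
Closure = 0.931 * 100 = 93.1%

93.1


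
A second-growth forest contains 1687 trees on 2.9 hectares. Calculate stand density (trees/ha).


Formula: Stand Density = N_trees / Area_ha
Density = 1687 trees / 2.9 ha
Density = 582 trees/ha

582


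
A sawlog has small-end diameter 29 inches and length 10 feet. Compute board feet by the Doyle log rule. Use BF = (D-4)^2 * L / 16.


Doyle: BF = (D - 4)^2 * L / 16
Adjusted diameter = 29 - 4 = 25 in
(D-4)^2 = 25^2 = 625
BF = 625 * 10 / 16 = 391 BF

391


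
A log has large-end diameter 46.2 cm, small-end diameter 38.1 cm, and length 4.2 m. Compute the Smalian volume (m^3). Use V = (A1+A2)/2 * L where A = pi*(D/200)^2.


Smalian: V = (A1 + A2)/2 * L,  A = pi*(D/200)^2
A1 = pi*(46.2/200)^2 = 0.167639 m^2
A2 = pi*(38.1/200)^2 = 0.114009 m^2
V = (0.167639+0.114009)/2*4.2 = 0.5915 m^3

0.5915


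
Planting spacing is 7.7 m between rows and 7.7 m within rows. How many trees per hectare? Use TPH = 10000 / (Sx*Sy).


Formula: TPH = 10000 m^2/ha / (spacing_x * spacing_y)
Area per tree = 7.7 m * 7.7 m = 59.29 m^2
TPH = 10000 / 59.29 = 169 trees/ha

169


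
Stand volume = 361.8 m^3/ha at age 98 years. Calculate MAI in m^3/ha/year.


Formula: MAI = Total Volume / Stand Age
MAI = 361.8 m^3/ha / 98 years
MAI = 3.69 m^3/ha/year

3.69


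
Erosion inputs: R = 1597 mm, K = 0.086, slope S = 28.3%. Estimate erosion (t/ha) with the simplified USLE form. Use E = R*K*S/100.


Formula: E = R * K * S / 100  (simplified USLE)
R * K = 1597 * 0.086 = 137.342
E = 137.342 * 28.3 / 100 = 38.87 t/ha

38.87


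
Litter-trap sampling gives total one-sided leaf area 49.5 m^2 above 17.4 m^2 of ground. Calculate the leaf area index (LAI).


Formula: LAI = total leaf area / ground area  (dimensionless)
LAI = 49.5 m^2 / 17.4 m^2
LAI = 2.84

2.84


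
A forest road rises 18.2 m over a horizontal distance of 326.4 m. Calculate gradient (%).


Formula: Gradient = rise / run * 100
Gradient = 18.2 / 326.4 * 100 = 5.6%

5.6


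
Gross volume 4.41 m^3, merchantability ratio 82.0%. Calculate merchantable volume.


Formula: MV = V_total * (merchantable_pct / 100)
Merchantable fraction = 82.0% / 100 = 0.82
MV = 4.41 m^3 * 0.82 = 3.616 m^3

3.616


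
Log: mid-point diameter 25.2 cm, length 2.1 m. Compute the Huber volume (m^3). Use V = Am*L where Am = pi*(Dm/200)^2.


Huber: V = Am * L,  Am = pi*(Dm/200)^2
Am = pi*(25.2/200)^2 = 0.049876 m^2
V = 0.049876*2.1 = 0.1047 m^3

0.1047


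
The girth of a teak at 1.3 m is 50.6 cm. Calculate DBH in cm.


Formula: DBH = C / pi
DBH = 50.6 / pi
pi = 3.14159...
DBH = 16.1 cm

16.1


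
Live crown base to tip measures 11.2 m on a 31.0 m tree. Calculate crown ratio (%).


Formula: Crown Ratio = (Crown Length / Total Height) * 100
CR = (11.2 m / 31.0 m) * 100
CR = 0.3613 * 100 = 36.1%

36.1


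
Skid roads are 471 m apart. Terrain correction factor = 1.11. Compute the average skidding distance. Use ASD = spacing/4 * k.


Formula: ASD = (spacing / 4) * correction
Uncorrected distance = spacing / 4 = 471 / 4 = 117.75 m
ASD = 117.75 * 1.11 = 131 m

131


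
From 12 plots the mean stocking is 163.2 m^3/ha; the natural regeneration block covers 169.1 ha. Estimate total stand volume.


Formula: Total Volume = Mean Volume per ha * Total Area
Total Volume = 163.2 m^3/ha * 169.1 ha
Total Volume = 27597 m^3

27597


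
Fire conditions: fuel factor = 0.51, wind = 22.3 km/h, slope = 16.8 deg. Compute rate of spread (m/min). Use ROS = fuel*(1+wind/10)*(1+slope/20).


Formula: ROS = fuel * (1 + wind/10) * (1 + slope/20)
Wind factor = 1 + 22.3/10 = 3.23
Slope factor = 1 + 16.8/20 = 1.84
ROS = 0.51 * 3.23 * 1.84 = 3.03 m/min

3.03


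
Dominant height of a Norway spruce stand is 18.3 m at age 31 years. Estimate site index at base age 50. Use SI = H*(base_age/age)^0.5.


Formula: SI = H_dom * (base_age / age)^0.5
Age ratio = 50 / 31 = 1.6129
sqrt(age_ratio) = 1.27
SI = 18.3 * 1.27 = 23.2 m

23.2


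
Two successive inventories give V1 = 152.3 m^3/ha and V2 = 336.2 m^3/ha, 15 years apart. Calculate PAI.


Formula: PAI = (V_T2 - V_T1) / (T2 - T1)
Volume increment = 336.2 - 152.3 = 183.9 m^3/ha
PAI = 183.9 / 15 = 12.26 m^3/ha/year

12.26


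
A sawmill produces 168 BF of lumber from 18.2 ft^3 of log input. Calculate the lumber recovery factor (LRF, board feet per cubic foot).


Formula: LRF = Lumber Output (BF) / Log Input (ft^3)
LRF = 168 BF / 18.2 ft^3
LRF = 9.23 BF/ft^3

9.23


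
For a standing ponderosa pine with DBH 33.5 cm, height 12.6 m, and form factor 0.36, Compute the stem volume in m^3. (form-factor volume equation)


Formula: V = pi * (DBH/200)^2 * H * ff
Radius = DBH/200 = 33.5/200 = 0.1675 m
Radius^2 = 0.1675^2 = 0.02805625 m^2
V = pi * 0.02805625 * 12.6 * 0.36
V = 0.4 m^3

0.4


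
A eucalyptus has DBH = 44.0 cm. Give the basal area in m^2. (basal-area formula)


Formula: BA = pi * (DBH/2)^2 / 10000  (cm^2 to m^2)
Radius = DBH/2 = 44.0/2 = 22.0 cm
BA = pi * 22.0^2 / 10000
   = 1520.5308 cm^2 / 10000
   = 0.1521 m^2

0.1521


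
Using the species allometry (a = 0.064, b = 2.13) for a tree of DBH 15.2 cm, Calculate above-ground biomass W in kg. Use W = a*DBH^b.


Formula: W = a * DBH^b  (allometric power law)
DBH^b = 15.2^2.13 = 329.0992
W = 0.064 * 329.0992 = 21.1 kg

21.1


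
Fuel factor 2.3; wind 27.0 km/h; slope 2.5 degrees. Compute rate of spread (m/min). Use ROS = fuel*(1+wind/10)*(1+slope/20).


Formula: ROS = fuel * (1 + wind/10) * (1 + slope/20)
Wind factor = 1 + 27.0/10 = 3.7
Slope factor = 1 + 2.5/20 = 1.125
ROS = 2.3 * 3.7 * 1.125 = 9.57 m/min

9.57


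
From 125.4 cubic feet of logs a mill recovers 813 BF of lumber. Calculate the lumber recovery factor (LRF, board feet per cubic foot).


Formula: LRF = Lumber Output (BF) / Log Input (ft^3)
LRF = 813 BF / 125.4 ft^3
LRF = 6.48 BF/ft^3

6.48


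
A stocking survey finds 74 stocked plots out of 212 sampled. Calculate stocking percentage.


Formula: Stocking % = stocked plots / total plots * 100
Stocking = 74 / 212 * 100
Stocking = 0.3491 * 100 = 34.9%

34.9


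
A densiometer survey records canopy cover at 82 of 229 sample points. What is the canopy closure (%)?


Formula: Canopy closure = covered points / total points * 100
Closure = 82 / 229 * 100
Closure = 0.3581 * 100 = 35.8%

35.8


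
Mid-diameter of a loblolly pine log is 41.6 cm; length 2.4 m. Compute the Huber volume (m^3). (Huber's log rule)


Huber: V = Am * L,  Am = pi*(Dm/200)^2
Am = pi*(41.6/200)^2 = 0.135918 m^2
V = 0.135918*2.4 = 0.3262 m^3

0.3262


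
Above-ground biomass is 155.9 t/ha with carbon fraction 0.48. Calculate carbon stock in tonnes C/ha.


Formula: Carbon Stock = Biomass * Carbon Fraction
C = 155.9 t/ha * 0.48
C = 74.8 t C/ha

74.8
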